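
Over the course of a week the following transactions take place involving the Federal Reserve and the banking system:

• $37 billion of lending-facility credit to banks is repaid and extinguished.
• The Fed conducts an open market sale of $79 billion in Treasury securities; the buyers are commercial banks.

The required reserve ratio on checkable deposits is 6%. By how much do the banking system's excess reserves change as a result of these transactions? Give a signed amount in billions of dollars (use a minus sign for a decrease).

-$116 billion

Discount-window repayment $37 billion: reserves −$37B, deposits 0.
OMO sale (to banks) $79 billion: reserves −$79B, deposits 0.
Totals: Δreserves = −$116B, Δdeposits = 0.
Δrequired reserves = 6% × 0 = 0.
Δexcess reserves = Δreserves − Δrequired = −$116B − (0) = -$116 billion.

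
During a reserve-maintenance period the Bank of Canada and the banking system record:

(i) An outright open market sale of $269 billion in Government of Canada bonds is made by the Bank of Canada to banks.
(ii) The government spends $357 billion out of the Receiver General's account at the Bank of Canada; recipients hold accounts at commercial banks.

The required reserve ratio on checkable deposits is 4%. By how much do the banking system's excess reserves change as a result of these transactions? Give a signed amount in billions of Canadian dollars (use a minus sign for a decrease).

OMO sale (to banks) $269 billion: reserves −$269B, deposits 0.
Government spending $357 billion: reserves +$357B, deposits +$357B.
Totals: Δreserves = +$88B, Δdeposits = +$357B.
Δrequired reserves = 4% × +$357B = +$14.28B.
Δexcess reserves = Δreserves − Δrequired = +$88B − (+$14.28B) = +$73.72 billion.

+$73.72 billion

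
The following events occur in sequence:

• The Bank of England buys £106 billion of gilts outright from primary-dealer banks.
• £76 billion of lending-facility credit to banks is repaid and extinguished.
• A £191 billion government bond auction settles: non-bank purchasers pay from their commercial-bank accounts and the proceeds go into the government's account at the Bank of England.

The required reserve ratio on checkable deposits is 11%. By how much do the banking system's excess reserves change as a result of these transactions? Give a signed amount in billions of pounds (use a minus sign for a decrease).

-£139.99 billion

OMO purchase (from banks) £106 billion: reserves +£106B, deposits 0.
Discount-window repayment £76 billion: reserves −£76B, deposits 0.
Government account inflow £191 billion: reserves −£191B, deposits −£191B.
Totals: Δreserves = −£161B, Δdeposits = −£191B.
Δrequired reserves = 11% × −£191B = −£21.01B.
Δexcess reserves = Δreserves − Δrequired = −£161B − (−£21.01B) = -£139.99 billion.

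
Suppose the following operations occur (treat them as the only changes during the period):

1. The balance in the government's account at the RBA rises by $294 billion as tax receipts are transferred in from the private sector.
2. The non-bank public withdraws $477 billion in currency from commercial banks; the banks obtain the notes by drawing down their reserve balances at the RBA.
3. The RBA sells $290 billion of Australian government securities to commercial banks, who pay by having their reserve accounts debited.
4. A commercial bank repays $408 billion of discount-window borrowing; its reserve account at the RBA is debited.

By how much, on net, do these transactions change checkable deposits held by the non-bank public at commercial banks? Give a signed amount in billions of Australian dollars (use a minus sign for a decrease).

Government account inflow $294 billion: non-bank counterparties' bank balances fall → −$294B.
Currency withdrawal $477 billion: non-bank counterparties' bank balances fall → −$477B.
OMO sale (to banks) $290 billion: the counterparty is a bank, so public deposits are unchanged → 0.
Discount-window repayment $408 billion: the counterparty is a bank, so public deposits are unchanged → 0.
Net: −294 − 477 + 0 + 0 = -$771 billion.

-$771 billion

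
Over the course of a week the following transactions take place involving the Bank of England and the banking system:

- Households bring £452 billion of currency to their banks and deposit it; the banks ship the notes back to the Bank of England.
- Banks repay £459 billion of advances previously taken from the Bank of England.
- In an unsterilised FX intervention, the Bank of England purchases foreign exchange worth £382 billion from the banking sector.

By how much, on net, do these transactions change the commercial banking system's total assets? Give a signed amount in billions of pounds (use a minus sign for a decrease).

-£7 billion

Bank of England balance sheet:
  Assets:      Loans to banks −£459B, Foreign assets +£382B
  Liabilities: Bank reserves +£375B, Currency in circulation −£452B
Commercial banking system:
  Assets:      Reserves at CB +£375B, Foreign assets −£382B
  Liabilities: Checkable deposits +£452B, Borrowings from CB −£459B
Change in total bank assets = -£7 billion.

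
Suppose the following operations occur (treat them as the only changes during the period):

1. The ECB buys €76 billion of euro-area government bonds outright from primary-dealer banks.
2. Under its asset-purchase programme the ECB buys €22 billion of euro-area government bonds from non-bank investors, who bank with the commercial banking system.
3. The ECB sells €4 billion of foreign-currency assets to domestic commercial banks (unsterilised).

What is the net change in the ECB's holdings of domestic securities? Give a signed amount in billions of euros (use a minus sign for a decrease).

OMO purchase (from banks) €76 billion: securities added to the ECB's portfolio → +€76B.
Asset purchase (from non-banks) €22 billion: securities added to the ECB's portfolio → +€22B.
FX sale €4 billion: the ECB's securities portfolio is untouched → 0.
Net: 76 + 22 + 0 = +€98 billion.

+€98 billion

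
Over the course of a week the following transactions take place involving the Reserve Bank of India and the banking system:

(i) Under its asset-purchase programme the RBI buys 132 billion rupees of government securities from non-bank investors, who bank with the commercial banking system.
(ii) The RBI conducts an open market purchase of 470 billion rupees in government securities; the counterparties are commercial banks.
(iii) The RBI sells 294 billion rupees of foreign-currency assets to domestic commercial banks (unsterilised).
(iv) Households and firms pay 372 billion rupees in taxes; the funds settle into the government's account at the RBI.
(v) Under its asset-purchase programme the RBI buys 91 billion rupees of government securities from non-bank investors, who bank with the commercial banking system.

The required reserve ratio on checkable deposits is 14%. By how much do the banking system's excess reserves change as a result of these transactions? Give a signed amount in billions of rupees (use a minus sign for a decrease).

Asset purchase (from non-banks) 132 billion rupees: reserves +132B, deposits +132B.
OMO purchase (from banks) 470 billion rupees: reserves +470B, deposits 0.
FX sale 294 billion rupees: reserves −294B, deposits 0.
Government account inflow 372 billion rupees: reserves −372B, deposits −372B.
Asset purchase (from non-banks) 91 billion rupees: reserves +91B, deposits +91B.
Totals: Δreserves = +27B, Δdeposits = −149B.
Δrequired reserves = 14% × −149B = −20.86B.
Δexcess reserves = Δreserves − Δrequired = +27B − (−20.86B) = +47.86 billion.

+47.86 billion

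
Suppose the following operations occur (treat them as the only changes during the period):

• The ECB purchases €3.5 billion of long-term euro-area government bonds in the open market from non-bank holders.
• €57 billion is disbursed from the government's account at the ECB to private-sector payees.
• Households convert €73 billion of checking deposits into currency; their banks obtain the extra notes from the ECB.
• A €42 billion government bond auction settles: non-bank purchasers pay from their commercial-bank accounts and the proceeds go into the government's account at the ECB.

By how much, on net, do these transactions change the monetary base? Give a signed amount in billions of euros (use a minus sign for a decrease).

+€18.5 billion

Asset purchase (from non-banks) €3.5 billion: ECB balance sheet expands → +€3.5B.
Government spending €57 billion: a non-base liability converts back to reserves → +€57B.
Currency withdrawal €73 billion: just a shift between currency and reserves — both are base money → 0.
Government account inflow €42 billion: reserves shift to a non-base liability → −€42B.
Net: 3.5 + 57 + 0 − 42 = +€18.5 billion.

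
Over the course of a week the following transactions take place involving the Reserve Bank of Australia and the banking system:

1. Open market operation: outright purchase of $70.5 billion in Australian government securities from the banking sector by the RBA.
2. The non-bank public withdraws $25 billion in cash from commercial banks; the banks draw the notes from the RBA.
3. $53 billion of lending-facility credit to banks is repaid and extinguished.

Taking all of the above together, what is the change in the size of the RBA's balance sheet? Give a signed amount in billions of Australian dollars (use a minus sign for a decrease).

+$17.5 billion

RBA balance sheet:
  Assets:      Securities +$70.5B, Loans to banks −$53B
  Liabilities: Bank reserves −$7.5B, Currency in circulation +$25B
Change in total RBA assets = +$17.5 billion.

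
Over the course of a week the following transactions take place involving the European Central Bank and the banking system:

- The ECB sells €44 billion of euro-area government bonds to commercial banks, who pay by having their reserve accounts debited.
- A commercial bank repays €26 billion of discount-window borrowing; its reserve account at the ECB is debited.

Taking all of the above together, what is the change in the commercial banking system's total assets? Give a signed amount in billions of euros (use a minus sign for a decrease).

OMO sale (to banks) €44 billion: just an asset swap on bank balance sheets → 0.
Discount-window repayment €26 billion: bank balance sheets shrink → −€26B.
Net: 0 − 26 = -€26 billion.

-€26 billion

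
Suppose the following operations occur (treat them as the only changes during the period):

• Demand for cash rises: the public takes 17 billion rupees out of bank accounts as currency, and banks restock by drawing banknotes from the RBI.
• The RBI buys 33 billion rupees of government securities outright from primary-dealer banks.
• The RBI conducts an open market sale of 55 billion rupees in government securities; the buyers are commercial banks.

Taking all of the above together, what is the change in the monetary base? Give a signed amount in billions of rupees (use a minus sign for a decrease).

-22 billion

RBI balance sheet:
  Assets:      Securities −22B
  Liabilities: Bank reserves −39B, Currency in circulation +17B
Commercial banking system:
  Assets:      Reserves at CB −39B, Securities +22B
  Liabilities: Checkable deposits −17B
Monetary base = currency + reserves: +17B + (−39B) = -22 billion.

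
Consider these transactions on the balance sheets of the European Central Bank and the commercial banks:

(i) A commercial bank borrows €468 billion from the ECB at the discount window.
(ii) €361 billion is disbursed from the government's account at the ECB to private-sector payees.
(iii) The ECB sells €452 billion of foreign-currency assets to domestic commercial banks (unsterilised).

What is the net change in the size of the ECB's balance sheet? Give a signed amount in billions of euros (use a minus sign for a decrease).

Discount-window loan €468 billion: an ECB asset is acquired → +€468B.
Government spending €361 billion: only the composition of liabilities changes → 0.
FX sale €452 billion: an ECB asset is shed → −€452B.
Net: 468 + 0 − 452 = +€16 billion.

+€16 billion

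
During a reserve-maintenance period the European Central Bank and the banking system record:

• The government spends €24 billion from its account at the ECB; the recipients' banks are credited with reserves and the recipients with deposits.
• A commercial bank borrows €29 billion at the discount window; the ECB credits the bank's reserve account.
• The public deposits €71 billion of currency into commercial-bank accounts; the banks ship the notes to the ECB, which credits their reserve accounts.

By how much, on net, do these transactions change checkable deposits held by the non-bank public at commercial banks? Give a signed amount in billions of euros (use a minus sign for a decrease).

ECB balance sheet:
  Assets:      Loans to banks +€29B
  Liabilities: Bank reserves +€124B, Currency in circulation −€71B, Government deposits −€24B
Commercial banking system:
  Assets:      Reserves at CB +€124B
  Liabilities: Checkable deposits +€95B, Borrowings from CB +€29B
So the change in checkable deposits held by the non-bank public at commercial banks is +€95 billion.

+€95 billion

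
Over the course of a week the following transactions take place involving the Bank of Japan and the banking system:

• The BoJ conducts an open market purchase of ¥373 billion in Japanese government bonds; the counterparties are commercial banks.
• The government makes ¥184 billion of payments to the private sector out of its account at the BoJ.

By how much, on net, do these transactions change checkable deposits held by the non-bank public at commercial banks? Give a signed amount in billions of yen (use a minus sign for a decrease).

BoJ balance sheet:
  Assets:      Securities +¥373B
  Liabilities: Bank reserves +¥557B, Government deposits −¥184B
Commercial banking system:
  Assets:      Reserves at CB +¥557B, Securities −¥373B
  Liabilities: Checkable deposits +¥184B
So the change in checkable deposits held by the non-bank public at commercial banks is +¥184 billion.

+¥184 billion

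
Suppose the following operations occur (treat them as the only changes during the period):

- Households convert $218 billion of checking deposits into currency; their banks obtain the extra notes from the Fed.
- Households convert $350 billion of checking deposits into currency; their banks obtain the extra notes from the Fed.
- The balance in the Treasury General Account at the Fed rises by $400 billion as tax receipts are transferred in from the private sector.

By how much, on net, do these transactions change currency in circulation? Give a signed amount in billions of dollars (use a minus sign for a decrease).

+$568 billion

Fed balance sheet:
  Assets:      no change
  Liabilities: Bank reserves −$968B, Currency in circulation +$568B, Government deposits +$400B
So the change in currency in circulation is +$568 billion.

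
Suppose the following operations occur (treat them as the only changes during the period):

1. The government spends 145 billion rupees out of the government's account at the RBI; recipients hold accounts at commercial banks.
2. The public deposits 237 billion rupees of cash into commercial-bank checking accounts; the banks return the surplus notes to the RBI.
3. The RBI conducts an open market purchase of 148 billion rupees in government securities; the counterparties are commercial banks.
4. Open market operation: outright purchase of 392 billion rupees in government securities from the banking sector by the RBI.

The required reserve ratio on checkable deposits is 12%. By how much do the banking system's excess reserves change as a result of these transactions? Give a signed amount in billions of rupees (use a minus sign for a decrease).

Government spending 145 billion rupees: reserves +145B, deposits +145B.
Currency deposit 237 billion rupees: reserves +237B, deposits +237B.
OMO purchase (from banks) 148 billion rupees: reserves +148B, deposits 0.
OMO purchase (from banks) 392 billion rupees: reserves +392B, deposits 0.
Totals: Δreserves = +922B, Δdeposits = +382B.
Δrequired reserves = 12% × +382B = +45.84B.
Δexcess reserves = Δreserves − Δrequired = +922B − (+45.84B) = +876.16 billion.

+876.16 billion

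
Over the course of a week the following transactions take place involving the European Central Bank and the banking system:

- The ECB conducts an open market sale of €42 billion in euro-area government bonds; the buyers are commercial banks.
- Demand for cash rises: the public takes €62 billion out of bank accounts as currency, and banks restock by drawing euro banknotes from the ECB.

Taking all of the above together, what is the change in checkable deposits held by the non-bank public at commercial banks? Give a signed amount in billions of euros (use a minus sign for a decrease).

-€62 billion

OMO sale (to banks) €42 billion: the counterparty is a bank, so public deposits are unchanged → 0.
Currency withdrawal €62 billion: non-bank counterparties' bank balances fall → −€62B.
Net: 0 − 62 = -€62 billion.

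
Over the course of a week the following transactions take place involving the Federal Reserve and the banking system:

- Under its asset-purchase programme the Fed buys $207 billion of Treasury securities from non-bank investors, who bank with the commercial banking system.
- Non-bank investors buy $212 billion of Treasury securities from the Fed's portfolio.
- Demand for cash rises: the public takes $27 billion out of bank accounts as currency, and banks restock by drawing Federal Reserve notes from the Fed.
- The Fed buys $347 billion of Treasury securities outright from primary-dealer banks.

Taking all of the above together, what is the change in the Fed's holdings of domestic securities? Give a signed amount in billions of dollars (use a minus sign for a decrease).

+$342 billion

Asset purchase (from non-banks) $207 billion: securities added to the Fed's portfolio → +$207B.
Asset sale (to non-banks) $212 billion: securities removed from the Fed's portfolio → −$212B.
Currency withdrawal $27 billion: the Fed's securities portfolio is untouched → 0.
OMO purchase (from banks) $347 billion: securities added to the Fed's portfolio → +$347B.
Net: 207 − 212 + 0 + 347 = +$342 billion.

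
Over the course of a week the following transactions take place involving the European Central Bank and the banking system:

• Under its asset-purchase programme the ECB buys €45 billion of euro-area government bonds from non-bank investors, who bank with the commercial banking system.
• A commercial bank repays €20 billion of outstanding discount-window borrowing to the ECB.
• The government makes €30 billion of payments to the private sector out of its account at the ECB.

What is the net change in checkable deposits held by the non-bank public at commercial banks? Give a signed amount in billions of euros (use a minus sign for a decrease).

+€75 billion

Asset purchase (from non-banks) €45 billion: non-bank counterparties' bank balances rise → +€45B.
Discount-window repayment €20 billion: the counterparty is a bank, so public deposits are unchanged → 0.
Government spending €30 billion: non-bank counterparties' bank balances rise → +€30B.
Net: 45 + 0 + 30 = +€75 billion.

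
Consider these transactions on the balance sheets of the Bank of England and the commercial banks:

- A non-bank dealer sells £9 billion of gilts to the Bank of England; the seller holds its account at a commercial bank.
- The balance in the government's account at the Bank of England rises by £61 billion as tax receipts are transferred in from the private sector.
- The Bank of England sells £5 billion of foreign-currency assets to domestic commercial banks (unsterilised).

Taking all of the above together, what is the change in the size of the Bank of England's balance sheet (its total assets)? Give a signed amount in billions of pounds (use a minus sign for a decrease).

+£4 billion

Asset purchase (from non-banks) £9 billion: a Bank of England asset is acquired → +£9B.
Government account inflow £61 billion: only the composition of liabilities changes → 0.
FX sale £5 billion: a Bank of England asset is shed → −£5B.
Net: 9 + 0 − 5 = +£4 billion.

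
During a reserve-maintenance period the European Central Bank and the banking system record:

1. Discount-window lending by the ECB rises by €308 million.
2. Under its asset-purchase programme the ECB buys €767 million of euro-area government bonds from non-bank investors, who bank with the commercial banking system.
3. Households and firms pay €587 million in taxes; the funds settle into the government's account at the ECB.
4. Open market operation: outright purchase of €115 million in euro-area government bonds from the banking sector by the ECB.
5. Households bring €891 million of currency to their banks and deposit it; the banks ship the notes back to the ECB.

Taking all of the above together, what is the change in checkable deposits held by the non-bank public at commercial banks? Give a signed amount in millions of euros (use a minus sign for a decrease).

+€1071 million

Discount-window loan €308 million: the counterparty is a bank, so public deposits are unchanged → 0.
Asset purchase (from non-banks) €767 million: non-bank counterparties' bank balances rise → +€767M.
Government account inflow €587 million: non-bank counterparties' bank balances fall → −€587M.
OMO purchase (from banks) €115 million: the counterparty is a bank, so public deposits are unchanged → 0.
Currency deposit €891 million: non-bank counterparties' bank balances rise → +€891M.
Net: 0 + 767 − 587 + 0 + 891 = +€1071 million.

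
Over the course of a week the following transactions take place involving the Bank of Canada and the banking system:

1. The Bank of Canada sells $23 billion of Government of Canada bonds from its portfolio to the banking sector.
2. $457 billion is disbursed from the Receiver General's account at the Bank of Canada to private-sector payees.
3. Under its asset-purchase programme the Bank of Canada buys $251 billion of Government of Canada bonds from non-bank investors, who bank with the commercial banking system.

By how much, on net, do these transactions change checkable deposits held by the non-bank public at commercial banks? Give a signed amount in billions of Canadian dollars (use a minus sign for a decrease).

OMO sale (to banks) $23 billion: the counterparty is a bank, so public deposits are unchanged → 0.
Government spending $457 billion: non-bank counterparties' bank balances rise → +$457B.
Asset purchase (from non-banks) $251 billion: non-bank counterparties' bank balances rise → +$251B.
Net: 0 + 457 + 251 = +$708 billion.

+$708 billion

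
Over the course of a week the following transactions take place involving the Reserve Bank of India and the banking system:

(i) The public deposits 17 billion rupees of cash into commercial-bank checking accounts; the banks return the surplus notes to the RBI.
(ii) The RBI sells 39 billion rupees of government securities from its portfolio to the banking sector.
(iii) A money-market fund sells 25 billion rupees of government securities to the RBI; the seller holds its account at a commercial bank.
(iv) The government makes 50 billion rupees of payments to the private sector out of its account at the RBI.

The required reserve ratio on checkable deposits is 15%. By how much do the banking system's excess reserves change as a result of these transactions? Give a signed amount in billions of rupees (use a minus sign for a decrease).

+39.2 billion

Currency deposit 17 billion rupees: reserves +17B, deposits +17B.
OMO sale (to banks) 39 billion rupees: reserves −39B, deposits 0.
Asset purchase (from non-banks) 25 billion rupees: reserves +25B, deposits +25B.
Government spending 50 billion rupees: reserves +50B, deposits +50B.
Totals: Δreserves = +53B, Δdeposits = +92B.
Δrequired reserves = 15% × +92B = +13.8B.
Δexcess reserves = Δreserves − Δrequired = +53B − (+13.8B) = +39.2 billion.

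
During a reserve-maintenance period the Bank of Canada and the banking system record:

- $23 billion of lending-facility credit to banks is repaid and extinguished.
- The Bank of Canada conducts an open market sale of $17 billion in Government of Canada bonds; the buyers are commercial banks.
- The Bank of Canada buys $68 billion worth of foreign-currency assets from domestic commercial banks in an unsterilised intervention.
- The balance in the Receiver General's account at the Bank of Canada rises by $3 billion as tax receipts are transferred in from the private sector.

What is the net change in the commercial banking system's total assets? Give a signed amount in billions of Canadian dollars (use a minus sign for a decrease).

Bank of Canada balance sheet:
  Assets:      Securities −$17B, Loans to banks −$23B, Foreign assets +$68B
  Liabilities: Bank reserves +$25B, Government deposits +$3B
Commercial banking system:
  Assets:      Reserves at CB +$25B, Securities +$17B, Foreign assets −$68B
  Liabilities: Checkable deposits −$3B, Borrowings from CB −$23B
Change in total bank assets = -$26 billion.

-$26 billion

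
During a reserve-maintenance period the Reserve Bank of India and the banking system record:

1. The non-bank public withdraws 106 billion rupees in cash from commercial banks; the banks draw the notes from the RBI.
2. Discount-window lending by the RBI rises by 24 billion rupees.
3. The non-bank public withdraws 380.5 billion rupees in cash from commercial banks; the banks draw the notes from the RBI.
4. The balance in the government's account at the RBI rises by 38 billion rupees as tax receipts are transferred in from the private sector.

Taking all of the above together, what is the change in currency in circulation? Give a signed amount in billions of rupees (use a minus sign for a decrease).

Currency withdrawal 106 billion rupees: notes leave the central bank → +106B.
Discount-window loan 24 billion rupees: no currency enters or leaves circulation → 0.
Currency withdrawal 380.5 billion rupees: notes leave the central bank → +380.5B.
Government account inflow 38 billion rupees: no currency enters or leaves circulation → 0.
Net: 106 + 0 + 380.5 + 0 = +486.5 billion.

+486.5 billion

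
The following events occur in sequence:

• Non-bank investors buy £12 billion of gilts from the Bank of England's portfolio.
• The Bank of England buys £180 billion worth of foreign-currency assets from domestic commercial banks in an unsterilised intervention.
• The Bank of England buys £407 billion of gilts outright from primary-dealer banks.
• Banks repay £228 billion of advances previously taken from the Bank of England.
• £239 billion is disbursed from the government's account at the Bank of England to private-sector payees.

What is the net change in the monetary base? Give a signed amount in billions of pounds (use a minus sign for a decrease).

Asset sale (to non-banks) £12 billion: Bank of England balance sheet contracts → −£12B.
FX purchase £180 billion: Bank of England balance sheet expands → +£180B.
OMO purchase (from banks) £407 billion: Bank of England balance sheet expands → +£407B.
Discount-window repayment £228 billion: Bank of England balance sheet contracts → −£228B.
Government spending £239 billion: a non-base liability converts back to reserves → +£239B.
Net: −12 + 180 + 407 − 228 + 239 = +£586 billion.

+£586 billion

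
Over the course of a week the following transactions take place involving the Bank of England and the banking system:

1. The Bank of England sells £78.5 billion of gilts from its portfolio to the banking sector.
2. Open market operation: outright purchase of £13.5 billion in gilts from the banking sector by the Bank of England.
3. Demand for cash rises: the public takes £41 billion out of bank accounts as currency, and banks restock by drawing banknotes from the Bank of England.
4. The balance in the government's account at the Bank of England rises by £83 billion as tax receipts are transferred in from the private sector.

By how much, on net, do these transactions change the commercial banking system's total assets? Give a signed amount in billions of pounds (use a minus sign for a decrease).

OMO sale (to banks) £78.5 billion: just an asset swap on bank balance sheets → 0.
OMO purchase (from banks) £13.5 billion: just an asset swap on bank balance sheets → 0.
Currency withdrawal £41 billion: bank balance sheets shrink → −£41B.
Government account inflow £83 billion: bank balance sheets shrink → −£83B.
Net: 0 + 0 − 41 − 83 = -£124 billion.

-£124 billion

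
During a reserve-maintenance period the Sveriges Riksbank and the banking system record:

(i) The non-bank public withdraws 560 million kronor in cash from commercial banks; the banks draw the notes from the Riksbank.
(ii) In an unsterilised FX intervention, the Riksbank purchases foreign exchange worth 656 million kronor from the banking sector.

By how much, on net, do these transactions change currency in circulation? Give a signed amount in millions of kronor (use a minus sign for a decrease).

Currency withdrawal 560 million kronor: notes leave the central bank → +560M.
FX purchase 656 million kronor: no currency enters or leaves circulation → 0.
Net: 560 + 0 = +560 million.

+560 million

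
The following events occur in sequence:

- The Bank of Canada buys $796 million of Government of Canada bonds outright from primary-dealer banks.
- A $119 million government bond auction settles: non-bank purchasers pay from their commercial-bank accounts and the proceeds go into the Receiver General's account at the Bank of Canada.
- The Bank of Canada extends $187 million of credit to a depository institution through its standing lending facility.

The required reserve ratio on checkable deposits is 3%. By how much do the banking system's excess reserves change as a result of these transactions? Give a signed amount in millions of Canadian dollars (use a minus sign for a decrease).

OMO purchase (from banks) $796 million: reserves +$796M, deposits 0.
Government account inflow $119 million: reserves −$119M, deposits −$119M.
Discount-window loan $187 million: reserves +$187M, deposits 0.
Totals: Δreserves = +$864M, Δdeposits = −$119M.
Δrequired reserves = 3% × −$119M = −$3.57M.
Δexcess reserves = Δreserves − Δrequired = +$864M − (−$3.57M) = +$867.57 million.

+$867.57 million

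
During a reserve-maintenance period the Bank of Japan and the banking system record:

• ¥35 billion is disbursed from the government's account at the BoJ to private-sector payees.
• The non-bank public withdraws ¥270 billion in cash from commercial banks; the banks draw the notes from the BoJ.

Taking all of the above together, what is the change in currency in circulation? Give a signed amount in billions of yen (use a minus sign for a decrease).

Government spending ¥35 billion: no currency enters or leaves circulation → 0.
Currency withdrawal ¥270 billion: notes leave the central bank → +¥270B.
Net: 0 + 270 = +¥270 billion.

+¥270 billion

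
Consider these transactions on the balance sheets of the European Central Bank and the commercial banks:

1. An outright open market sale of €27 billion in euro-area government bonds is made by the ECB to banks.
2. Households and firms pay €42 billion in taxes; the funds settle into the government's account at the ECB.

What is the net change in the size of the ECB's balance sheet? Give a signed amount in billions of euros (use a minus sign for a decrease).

OMO sale (to banks) €27 billion: an ECB asset is shed → −€27B.
Government account inflow €42 billion: only the composition of liabilities changes → 0.
Net: −27 + 0 = -€27 billion.

-€27 billion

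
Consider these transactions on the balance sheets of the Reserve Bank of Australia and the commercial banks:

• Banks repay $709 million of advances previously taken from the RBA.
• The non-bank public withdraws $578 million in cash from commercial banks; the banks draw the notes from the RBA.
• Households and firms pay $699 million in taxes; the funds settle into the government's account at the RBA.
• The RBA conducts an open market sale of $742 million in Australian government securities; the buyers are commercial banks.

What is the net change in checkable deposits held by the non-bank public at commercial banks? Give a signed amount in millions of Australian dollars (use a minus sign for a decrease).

-$1277 million

Discount-window repayment $709 million: the counterparty is a bank, so public deposits are unchanged → 0.
Currency withdrawal $578 million: non-bank counterparties' bank balances fall → −$578M.
Government account inflow $699 million: non-bank counterparties' bank balances fall → −$699M.
OMO sale (to banks) $742 million: the counterparty is a bank, so public deposits are unchanged → 0.
Net: 0 − 578 − 699 + 0 = -$1277 million.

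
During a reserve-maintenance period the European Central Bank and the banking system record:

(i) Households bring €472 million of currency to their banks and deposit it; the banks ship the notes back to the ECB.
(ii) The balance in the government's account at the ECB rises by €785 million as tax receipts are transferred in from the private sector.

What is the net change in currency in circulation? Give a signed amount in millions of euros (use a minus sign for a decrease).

Currency deposit €472 million: notes return to the central bank → −€472M.
Government account inflow €785 million: no currency enters or leaves circulation → 0.
Net: −472 + 0 = -€472 million.

-€472 million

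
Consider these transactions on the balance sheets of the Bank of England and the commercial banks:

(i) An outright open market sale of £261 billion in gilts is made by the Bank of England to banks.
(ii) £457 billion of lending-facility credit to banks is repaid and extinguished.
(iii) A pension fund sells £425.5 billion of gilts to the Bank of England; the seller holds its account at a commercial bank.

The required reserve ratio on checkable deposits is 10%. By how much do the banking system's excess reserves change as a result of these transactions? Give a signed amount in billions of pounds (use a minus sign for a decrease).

-£335.05 billion

OMO sale (to banks) £261 billion: reserves −£261B, deposits 0.
Discount-window repayment £457 billion: reserves −£457B, deposits 0.
Asset purchase (from non-banks) £425.5 billion: reserves +£425.5B, deposits +£425.5B.
Totals: Δreserves = −£292.5B, Δdeposits = +£425.5B.
Δrequired reserves = 10% × +£425.5B = +£42.55B.
Δexcess reserves = Δreserves − Δrequired = −£292.5B − (+£42.55B) = -£335.05 billion.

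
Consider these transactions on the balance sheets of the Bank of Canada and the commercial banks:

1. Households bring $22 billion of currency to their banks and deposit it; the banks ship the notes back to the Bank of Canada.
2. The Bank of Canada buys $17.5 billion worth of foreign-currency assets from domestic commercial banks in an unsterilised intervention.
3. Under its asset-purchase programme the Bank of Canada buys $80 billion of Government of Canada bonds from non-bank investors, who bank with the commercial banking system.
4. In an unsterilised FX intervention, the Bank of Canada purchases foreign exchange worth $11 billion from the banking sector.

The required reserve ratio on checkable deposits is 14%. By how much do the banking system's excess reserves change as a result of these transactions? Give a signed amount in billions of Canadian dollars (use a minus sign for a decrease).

+$116.22 billion

Currency deposit $22 billion: reserves +$22B, deposits +$22B.
FX purchase $17.5 billion: reserves +$17.5B, deposits 0.
Asset purchase (from non-banks) $80 billion: reserves +$80B, deposits +$80B.
FX purchase $11 billion: reserves +$11B, deposits 0.
Totals: Δreserves = +$130.5B, Δdeposits = +$102B.
Δrequired reserves = 14% × +$102B = +$14.28B.
Δexcess reserves = Δreserves − Δrequired = +$130.5B − (+$14.28B) = +$116.22 billion.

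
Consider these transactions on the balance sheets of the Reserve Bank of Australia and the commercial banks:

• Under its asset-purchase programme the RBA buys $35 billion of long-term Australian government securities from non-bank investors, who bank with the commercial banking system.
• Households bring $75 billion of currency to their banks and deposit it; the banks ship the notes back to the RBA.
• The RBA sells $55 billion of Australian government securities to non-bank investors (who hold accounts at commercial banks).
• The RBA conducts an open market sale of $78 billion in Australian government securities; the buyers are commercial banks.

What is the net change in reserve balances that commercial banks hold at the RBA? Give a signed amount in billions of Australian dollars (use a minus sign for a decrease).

-$23 billion

Asset purchase (from non-banks) $35 billion: the RBA pays by crediting reserve accounts → +$35B.
Currency deposit $75 billion: returned notes are swapped for reserve credit → +$75B.
Asset sale (to non-banks) $55 billion: the non-bank buyers' banks settle from reserves → −$55B.
OMO sale (to banks) $78 billion: the buying banks pay out of their reserve balances → −$78B.
Net: 35 + 75 − 55 − 78 = -$23 billion.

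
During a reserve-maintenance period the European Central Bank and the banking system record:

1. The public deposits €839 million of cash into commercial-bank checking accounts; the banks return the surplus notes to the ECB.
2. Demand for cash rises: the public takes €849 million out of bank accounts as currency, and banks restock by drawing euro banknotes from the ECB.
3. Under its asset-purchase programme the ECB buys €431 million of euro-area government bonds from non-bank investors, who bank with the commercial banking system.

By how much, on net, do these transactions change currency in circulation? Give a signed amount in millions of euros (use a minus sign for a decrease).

+€10 million

ECB balance sheet:
  Assets:      Securities +€431M
  Liabilities: Bank reserves +€421M, Currency in circulation +€10M
So the change in currency in circulation is +€10 million.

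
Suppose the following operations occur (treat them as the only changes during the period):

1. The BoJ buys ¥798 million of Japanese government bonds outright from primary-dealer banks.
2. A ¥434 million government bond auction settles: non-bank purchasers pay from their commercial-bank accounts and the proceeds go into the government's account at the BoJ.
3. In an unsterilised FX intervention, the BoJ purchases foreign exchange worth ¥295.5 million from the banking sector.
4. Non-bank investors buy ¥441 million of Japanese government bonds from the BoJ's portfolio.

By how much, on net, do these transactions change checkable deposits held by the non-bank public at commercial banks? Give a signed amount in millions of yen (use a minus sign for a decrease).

BoJ balance sheet:
  Assets:      Securities +¥357M, Foreign assets +¥295.5M
  Liabilities: Bank reserves +¥218.5M, Government deposits +¥434M
Commercial banking system:
  Assets:      Reserves at CB +¥218.5M, Securities −¥798M, Foreign assets −¥295.5M
  Liabilities: Checkable deposits −¥875M
So the change in checkable deposits held by the non-bank public at commercial banks is -¥875 million.

-¥875 million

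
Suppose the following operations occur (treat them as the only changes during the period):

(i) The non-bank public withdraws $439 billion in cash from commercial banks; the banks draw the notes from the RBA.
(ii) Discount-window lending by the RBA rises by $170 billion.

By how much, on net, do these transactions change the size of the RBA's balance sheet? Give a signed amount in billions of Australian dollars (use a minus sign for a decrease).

RBA balance sheet:
  Assets:      Loans to banks +$170B
  Liabilities: Bank reserves −$269B, Currency in circulation +$439B
Commercial banking system:
  Assets:      Reserves at CB −$269B
  Liabilities: Checkable deposits −$439B, Borrowings from CB +$170B
Change in total RBA assets = +$170 billion.

+$170 billion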